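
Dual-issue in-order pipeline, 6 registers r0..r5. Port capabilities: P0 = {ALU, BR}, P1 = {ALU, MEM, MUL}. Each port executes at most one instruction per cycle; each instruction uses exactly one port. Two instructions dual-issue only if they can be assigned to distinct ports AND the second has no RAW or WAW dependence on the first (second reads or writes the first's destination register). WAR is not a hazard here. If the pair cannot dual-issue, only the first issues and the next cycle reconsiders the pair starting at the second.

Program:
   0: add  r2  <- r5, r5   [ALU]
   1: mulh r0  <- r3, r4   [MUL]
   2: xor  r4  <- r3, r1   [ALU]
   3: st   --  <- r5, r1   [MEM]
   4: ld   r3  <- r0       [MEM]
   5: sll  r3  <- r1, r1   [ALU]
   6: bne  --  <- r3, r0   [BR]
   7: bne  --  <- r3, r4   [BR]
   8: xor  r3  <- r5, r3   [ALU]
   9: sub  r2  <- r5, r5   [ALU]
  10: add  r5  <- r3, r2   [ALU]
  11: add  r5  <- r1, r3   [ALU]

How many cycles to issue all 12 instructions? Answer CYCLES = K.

CYCLES = 9

c0: i0,i1 add.ALU+mulh.MUL  dual
c1: i2,i3 xor.ALU+st.MEM  dual
c2: i4 ld.MEM  WAW r3
c3: i5 sll.ALU  RAW r3
c4: i6 bne.BR  no-port BR/BR
c5: i7,i8 bne.BR+xor.ALU  dual
c6: i9 sub.ALU  RAW r2
c7: i10 add.ALU  WAW r5
c8: i11 add.ALU  tail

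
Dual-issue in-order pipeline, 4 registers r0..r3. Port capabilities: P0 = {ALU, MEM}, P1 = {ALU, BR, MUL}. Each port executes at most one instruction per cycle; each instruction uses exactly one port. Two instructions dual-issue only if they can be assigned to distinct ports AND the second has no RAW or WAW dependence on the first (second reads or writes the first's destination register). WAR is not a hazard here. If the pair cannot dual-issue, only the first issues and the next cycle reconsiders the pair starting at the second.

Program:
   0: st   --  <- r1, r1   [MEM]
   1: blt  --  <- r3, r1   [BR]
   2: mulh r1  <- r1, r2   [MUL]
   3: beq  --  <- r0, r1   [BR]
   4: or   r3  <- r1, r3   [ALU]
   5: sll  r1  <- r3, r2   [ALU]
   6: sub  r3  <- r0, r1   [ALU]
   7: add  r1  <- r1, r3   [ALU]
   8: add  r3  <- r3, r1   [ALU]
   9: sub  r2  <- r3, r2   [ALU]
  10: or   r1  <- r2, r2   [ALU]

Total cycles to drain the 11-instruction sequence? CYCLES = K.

  cy0 -> i0/i1 (st.MEM/blt.BR) dual
  cy1 -> i2 (mulh.MUL) no-port MUL/BR
  cy2 -> i3/i4 (beq.BR/or.ALU) dual
  cy3 -> i5 (sll.ALU) RAW r1
  cy4 -> i6 (sub.ALU) RAW r3
  cy5 -> i7 (add.ALU) RAW r1
  cy6 -> i8 (add.ALU) RAW r3
  cy7 -> i9 (sub.ALU) RAW r2
  cy8 -> i10 (or.ALU) tail

CYCLES = 9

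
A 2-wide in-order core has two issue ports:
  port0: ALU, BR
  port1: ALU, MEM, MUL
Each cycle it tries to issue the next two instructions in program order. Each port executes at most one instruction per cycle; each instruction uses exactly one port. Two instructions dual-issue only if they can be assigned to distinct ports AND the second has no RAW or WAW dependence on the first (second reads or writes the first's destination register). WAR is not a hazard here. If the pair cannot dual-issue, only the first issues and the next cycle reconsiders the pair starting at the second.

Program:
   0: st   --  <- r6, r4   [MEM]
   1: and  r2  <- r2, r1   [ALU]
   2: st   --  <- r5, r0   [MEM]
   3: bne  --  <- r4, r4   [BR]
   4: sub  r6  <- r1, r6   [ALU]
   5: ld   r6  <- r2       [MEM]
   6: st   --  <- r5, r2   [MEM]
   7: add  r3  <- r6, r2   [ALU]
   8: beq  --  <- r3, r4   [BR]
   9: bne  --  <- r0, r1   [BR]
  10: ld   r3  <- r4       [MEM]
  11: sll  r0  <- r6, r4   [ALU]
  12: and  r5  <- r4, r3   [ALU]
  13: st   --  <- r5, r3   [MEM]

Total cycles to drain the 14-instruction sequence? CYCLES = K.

0. st.MEM/and.ALU @i0+i1  | pair
1. st.MEM/bne.BR @i2+i3  | pair
2. sub.ALU @i4  | WAW r6
3. ld.MEM @i5  | no-port MEM/MEM
4. st.MEM/add.ALU @i6+i7  | pair
5. beq.BR @i8  | no-port BR/BR
6. bne.BR/ld.MEM @i9+i10  | pair
7. sll.ALU/and.ALU @i11+i12  | pair
8. st.MEM @i13  | tail

CYCLES = 9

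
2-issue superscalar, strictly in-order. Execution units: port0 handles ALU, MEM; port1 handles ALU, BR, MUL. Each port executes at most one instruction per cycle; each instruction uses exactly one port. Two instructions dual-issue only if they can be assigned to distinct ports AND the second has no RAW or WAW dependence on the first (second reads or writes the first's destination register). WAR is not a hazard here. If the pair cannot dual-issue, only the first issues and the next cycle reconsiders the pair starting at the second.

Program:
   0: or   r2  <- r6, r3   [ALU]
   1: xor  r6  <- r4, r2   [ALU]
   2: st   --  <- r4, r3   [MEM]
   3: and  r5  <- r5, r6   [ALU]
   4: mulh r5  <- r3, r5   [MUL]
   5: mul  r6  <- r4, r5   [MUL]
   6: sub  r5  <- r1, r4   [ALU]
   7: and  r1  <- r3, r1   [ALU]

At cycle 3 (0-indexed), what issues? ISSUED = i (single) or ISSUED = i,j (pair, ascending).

#0 head=0: or.ALU i0 RAW r2
#1 head=1: xor.ALU;st.MEM i1+i2 2-wide
#2 head=3: and.ALU i3 RAW+WAW r5
#3 head=4: mulh.MUL i4 no-port MUL/MUL
#4 head=5: mul.MUL;sub.ALU i5+i6 2-wide
#5 head=7: and.ALU i7 tail

ISSUED = 4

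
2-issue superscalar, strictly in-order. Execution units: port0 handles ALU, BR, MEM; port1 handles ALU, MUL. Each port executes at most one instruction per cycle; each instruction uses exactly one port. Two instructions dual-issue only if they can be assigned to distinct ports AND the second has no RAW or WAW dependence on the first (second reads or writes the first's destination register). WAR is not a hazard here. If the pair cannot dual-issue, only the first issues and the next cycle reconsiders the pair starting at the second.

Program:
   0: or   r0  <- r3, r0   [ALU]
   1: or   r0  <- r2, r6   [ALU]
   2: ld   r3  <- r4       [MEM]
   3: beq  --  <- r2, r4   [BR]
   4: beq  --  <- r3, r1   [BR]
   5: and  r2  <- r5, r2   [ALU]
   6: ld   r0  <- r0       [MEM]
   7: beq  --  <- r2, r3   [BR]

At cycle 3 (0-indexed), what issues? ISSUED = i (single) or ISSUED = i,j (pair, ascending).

ISSUED = 4,5

[0] i0  or.ALU  -- WAW r0
[1] i1/i2  or.ALU;ld.MEM  -- dual
[2] i3  beq.BR  -- no-port BR/BR
[3] i4/i5  beq.BR;and.ALU  -- dual
[4] i6  ld.MEM  -- no-port MEM/BR
[5] i7  beq.BR  -- tail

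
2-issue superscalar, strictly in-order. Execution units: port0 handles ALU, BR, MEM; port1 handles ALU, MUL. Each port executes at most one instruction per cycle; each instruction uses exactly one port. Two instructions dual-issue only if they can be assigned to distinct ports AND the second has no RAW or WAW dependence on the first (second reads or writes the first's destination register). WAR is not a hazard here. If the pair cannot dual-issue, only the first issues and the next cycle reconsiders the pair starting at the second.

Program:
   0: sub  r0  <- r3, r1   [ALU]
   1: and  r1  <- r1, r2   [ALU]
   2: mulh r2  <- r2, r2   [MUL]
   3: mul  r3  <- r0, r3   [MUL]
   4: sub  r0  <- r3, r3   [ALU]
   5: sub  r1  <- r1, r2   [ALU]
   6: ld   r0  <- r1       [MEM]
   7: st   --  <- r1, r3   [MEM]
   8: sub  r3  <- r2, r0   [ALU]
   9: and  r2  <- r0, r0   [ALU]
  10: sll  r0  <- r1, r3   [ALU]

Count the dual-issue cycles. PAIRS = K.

PAIRS = 4

  cy0 -> i0,i1 (sub.ALU and.ALU) 2-wide
  cy1 -> i2 (mulh.MUL) no-port MUL/MUL
  cy2 -> i3 (mul.MUL) RAW r3
  cy3 -> i4,i5 (sub.ALU sub.ALU) 2-wide
  cy4 -> i6 (ld.MEM) no-port MEM/MEM
  cy5 -> i7,i8 (st.MEM sub.ALU) 2-wide
  cy6 -> i9,i10 (and.ALU sll.ALU) 2-wide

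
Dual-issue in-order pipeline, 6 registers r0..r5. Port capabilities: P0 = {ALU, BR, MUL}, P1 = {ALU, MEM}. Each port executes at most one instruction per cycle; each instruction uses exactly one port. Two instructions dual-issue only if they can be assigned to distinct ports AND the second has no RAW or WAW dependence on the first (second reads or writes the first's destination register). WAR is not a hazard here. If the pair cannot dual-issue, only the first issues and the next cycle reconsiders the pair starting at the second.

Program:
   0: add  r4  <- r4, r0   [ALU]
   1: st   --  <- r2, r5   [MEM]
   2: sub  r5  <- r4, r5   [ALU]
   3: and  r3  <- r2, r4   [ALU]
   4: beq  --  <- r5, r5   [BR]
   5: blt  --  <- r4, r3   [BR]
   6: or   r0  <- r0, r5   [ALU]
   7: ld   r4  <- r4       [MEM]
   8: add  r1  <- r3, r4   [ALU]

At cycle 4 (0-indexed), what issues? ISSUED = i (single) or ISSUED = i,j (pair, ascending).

ISSUED = 7

t=0 i0&i1:add.ALU+st.MEM ; dual
t=1 i2&i3:sub.ALU+and.ALU ; dual
t=2 i4:beq.BR ; no-port BR/BR
t=3 i5&i6:blt.BR+or.ALU ; dual
t=4 i7:ld.MEM ; RAW r4
t=5 i8:add.ALU ; tail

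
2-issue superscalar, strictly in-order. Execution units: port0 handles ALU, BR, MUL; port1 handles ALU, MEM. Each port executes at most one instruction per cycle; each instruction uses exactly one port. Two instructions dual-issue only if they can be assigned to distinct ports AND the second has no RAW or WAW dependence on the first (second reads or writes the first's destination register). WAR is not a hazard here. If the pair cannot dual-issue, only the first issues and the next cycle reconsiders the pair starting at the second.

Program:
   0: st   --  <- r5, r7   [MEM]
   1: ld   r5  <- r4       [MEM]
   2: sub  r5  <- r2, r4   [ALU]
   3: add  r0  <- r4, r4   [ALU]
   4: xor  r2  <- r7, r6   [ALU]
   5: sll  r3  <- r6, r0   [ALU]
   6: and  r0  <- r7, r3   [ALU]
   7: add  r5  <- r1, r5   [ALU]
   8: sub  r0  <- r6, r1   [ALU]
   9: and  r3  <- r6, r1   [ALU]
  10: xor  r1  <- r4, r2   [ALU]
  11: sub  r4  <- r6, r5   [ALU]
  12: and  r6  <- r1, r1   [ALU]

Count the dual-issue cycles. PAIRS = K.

PAIRS = 5

[0] i0  st  -- no-port MEM/MEM
[1] i1  ld  -- WAW r5
[2] i2,i3  sub;add  -- dual
[3] i4,i5  xor;sll  -- dual
[4] i6,i7  and;add  -- dual
[5] i8,i9  sub;and  -- dual
[6] i10,i11  xor;sub  -- dual
[7] i12  and  -- tail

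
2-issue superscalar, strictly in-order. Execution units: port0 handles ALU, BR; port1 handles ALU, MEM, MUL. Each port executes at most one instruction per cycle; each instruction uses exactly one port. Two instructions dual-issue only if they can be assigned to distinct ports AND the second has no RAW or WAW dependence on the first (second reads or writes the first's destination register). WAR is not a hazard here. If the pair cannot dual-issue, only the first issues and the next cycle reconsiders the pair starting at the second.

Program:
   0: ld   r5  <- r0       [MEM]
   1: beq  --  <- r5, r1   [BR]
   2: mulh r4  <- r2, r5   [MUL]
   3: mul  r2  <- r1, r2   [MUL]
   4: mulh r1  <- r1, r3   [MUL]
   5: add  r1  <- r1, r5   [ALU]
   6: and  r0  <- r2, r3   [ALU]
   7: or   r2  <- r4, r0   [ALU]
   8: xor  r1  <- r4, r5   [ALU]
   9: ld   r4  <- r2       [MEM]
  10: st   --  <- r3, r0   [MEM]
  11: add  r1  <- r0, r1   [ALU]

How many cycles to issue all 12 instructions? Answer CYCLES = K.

CYCLES = 8

[0] i0  ld  -- RAW r5
[1] i1+i2  beq+mulh  -- 2-wide
[2] i3  mul  -- no-port MUL/MUL
[3] i4  mulh  -- RAW+WAW r1
[4] i5+i6  add+and  -- 2-wide
[5] i7+i8  or+xor  -- 2-wide
[6] i9  ld  -- no-port MEM/MEM
[7] i10+i11  st+add  -- 2-wide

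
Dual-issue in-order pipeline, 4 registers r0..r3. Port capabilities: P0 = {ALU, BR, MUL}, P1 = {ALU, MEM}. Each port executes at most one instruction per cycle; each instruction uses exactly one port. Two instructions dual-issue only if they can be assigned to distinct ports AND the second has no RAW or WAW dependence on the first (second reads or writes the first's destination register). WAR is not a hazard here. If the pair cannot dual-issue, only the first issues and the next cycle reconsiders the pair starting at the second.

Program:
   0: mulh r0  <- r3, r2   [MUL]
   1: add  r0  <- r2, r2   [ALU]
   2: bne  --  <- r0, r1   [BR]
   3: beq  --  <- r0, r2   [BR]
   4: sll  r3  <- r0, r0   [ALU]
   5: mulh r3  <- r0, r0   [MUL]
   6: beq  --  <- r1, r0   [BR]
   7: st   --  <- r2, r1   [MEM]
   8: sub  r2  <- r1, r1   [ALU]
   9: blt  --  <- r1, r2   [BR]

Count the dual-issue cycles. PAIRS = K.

[0] i0  mulh.MUL  -- WAW r0
[1] i1  add.ALU  -- RAW r0
[2] i2  bne.BR  -- no-port BR/BR
[3] i3+i4  beq.BR+sll.ALU  -- 2-wide
[4] i5  mulh.MUL  -- no-port MUL/BR
[5] i6+i7  beq.BR+st.MEM  -- 2-wide
[6] i8  sub.ALU  -- RAW r2
[7] i9  blt.BR  -- tail

PAIRS = 2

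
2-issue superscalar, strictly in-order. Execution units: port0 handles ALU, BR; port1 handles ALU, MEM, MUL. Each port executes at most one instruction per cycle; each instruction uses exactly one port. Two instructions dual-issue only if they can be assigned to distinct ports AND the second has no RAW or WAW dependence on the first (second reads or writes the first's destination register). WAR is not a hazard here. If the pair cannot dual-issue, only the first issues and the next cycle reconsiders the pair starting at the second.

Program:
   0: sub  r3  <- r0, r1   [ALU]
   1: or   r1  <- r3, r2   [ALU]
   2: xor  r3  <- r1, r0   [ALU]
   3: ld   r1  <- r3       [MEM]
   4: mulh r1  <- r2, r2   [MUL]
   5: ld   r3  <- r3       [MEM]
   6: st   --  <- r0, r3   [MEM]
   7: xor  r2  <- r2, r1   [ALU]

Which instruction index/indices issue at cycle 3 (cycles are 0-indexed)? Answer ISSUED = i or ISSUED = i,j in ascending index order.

[0] i0  sub  -- RAW r3
[1] i1  or  -- RAW r1
[2] i2  xor  -- RAW r3
[3] i3  ld  -- no-port MEM/MUL
[4] i4  mulh  -- no-port MUL/MEM
[5] i5  ld  -- no-port MEM/MEM
[6] i6&i7  st+xor  -- pair

ISSUED = 3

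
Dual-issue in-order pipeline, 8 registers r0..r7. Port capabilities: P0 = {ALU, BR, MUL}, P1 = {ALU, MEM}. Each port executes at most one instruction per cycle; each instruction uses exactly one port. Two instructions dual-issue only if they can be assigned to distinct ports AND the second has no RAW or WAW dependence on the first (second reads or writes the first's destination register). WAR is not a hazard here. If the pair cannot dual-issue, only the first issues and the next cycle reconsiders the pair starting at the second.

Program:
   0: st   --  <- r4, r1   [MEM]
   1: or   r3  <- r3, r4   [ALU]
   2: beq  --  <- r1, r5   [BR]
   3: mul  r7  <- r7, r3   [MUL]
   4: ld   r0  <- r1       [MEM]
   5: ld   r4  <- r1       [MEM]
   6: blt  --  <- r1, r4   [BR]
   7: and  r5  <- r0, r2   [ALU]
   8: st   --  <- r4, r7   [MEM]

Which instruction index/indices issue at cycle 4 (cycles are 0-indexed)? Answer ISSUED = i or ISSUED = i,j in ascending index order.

  cy0 -> i0+i1 (st.MEM+or.ALU) dual
  cy1 -> i2 (beq.BR) no-port BR/MUL
  cy2 -> i3+i4 (mul.MUL+ld.MEM) dual
  cy3 -> i5 (ld.MEM) RAW r4
  cy4 -> i6+i7 (blt.BR+and.ALU) dual
  cy5 -> i8 (st.MEM) tail

ISSUED = 6,7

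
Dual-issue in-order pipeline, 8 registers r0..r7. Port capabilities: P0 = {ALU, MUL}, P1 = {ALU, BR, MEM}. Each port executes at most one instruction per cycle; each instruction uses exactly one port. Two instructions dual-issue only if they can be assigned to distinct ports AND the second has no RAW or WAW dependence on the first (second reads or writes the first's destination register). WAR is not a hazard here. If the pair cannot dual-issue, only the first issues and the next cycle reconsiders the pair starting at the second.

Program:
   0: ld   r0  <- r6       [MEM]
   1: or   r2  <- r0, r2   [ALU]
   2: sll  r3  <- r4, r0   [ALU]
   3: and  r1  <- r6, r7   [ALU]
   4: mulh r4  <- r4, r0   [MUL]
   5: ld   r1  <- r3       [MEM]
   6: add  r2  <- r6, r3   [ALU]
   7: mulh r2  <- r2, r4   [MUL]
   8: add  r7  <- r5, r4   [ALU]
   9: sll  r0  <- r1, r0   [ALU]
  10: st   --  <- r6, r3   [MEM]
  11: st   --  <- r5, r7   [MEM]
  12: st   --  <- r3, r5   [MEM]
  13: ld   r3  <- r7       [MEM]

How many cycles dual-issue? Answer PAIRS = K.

PAIRS = 5

  cy0 -> i0 (ld) RAW r0
  cy1 -> i1,i2 (or/sll) 2-wide
  cy2 -> i3,i4 (and/mulh) 2-wide
  cy3 -> i5,i6 (ld/add) 2-wide
  cy4 -> i7,i8 (mulh/add) 2-wide
  cy5 -> i9,i10 (sll/st) 2-wide
  cy6 -> i11 (st) no-port MEM/MEM
  cy7 -> i12 (st) no-port MEM/MEM
  cy8 -> i13 (ld) tail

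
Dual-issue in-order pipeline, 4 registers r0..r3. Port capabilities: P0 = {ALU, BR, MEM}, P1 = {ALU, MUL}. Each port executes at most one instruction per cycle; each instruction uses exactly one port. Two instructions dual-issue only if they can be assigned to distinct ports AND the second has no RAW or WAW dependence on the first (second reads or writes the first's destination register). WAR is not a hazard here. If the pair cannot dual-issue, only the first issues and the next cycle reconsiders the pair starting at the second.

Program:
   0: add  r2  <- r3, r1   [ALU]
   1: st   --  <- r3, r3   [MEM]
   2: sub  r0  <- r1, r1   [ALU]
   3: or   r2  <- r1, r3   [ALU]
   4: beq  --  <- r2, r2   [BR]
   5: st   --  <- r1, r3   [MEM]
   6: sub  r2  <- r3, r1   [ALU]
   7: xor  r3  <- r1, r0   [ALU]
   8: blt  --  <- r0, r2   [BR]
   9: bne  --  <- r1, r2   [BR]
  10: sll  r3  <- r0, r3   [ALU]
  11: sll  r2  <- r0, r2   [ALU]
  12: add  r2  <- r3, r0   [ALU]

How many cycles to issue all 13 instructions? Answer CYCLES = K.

CYCLES = 8

  cy0 -> i0/i1 (add.ALU+st.MEM) pair
  cy1 -> i2/i3 (sub.ALU+or.ALU) pair
  cy2 -> i4 (beq.BR) no-port BR/MEM
  cy3 -> i5/i6 (st.MEM+sub.ALU) pair
  cy4 -> i7/i8 (xor.ALU+blt.BR) pair
  cy5 -> i9/i10 (bne.BR+sll.ALU) pair
  cy6 -> i11 (sll.ALU) WAW r2
  cy7 -> i12 (add.ALU) tail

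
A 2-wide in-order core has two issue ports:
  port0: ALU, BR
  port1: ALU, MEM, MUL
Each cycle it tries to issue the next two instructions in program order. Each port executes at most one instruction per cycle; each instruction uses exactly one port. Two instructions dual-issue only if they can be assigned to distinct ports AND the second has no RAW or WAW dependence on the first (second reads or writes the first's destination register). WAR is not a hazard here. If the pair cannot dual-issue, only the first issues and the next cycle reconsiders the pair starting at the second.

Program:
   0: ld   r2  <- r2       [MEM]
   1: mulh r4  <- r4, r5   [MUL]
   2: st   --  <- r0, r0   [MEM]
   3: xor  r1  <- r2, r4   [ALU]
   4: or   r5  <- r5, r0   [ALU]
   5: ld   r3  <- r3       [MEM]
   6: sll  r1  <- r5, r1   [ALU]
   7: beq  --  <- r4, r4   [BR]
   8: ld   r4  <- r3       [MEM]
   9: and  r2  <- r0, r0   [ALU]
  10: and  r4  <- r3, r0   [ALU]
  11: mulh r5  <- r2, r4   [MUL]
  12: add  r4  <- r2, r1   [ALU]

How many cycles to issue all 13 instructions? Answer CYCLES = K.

CYCLES = 8

  cy0 -> i0 (ld) no-port MEM/MUL
  cy1 -> i1 (mulh) no-port MUL/MEM
  cy2 -> i2&i3 (st xor) 2-wide
  cy3 -> i4&i5 (or ld) 2-wide
  cy4 -> i6&i7 (sll beq) 2-wide
  cy5 -> i8&i9 (ld and) 2-wide
  cy6 -> i10 (and) RAW r4
  cy7 -> i11&i12 (mulh add) 2-wide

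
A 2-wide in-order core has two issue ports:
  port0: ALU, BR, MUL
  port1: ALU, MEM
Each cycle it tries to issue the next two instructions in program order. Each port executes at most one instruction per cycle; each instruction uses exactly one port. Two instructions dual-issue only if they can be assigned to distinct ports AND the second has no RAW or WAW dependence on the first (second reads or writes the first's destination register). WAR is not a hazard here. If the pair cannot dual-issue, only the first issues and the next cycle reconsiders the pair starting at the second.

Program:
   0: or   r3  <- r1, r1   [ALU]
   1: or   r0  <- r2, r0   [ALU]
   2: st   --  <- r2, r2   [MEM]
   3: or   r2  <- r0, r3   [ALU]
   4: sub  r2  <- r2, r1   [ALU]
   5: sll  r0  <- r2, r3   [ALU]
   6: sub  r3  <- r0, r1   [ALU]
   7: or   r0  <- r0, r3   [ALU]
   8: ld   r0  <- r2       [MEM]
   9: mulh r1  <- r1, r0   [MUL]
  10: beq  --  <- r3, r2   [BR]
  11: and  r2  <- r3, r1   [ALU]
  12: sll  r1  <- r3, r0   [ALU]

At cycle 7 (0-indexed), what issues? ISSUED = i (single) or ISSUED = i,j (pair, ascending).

ISSUED = 9

c0: i0&i1 or.ALU+or.ALU  2-wide
c1: i2&i3 st.MEM+or.ALU  2-wide
c2: i4 sub.ALU  RAW r2
c3: i5 sll.ALU  RAW r0
c4: i6 sub.ALU  RAW r3
c5: i7 or.ALU  WAW r0
c6: i8 ld.MEM  RAW r0
c7: i9 mulh.MUL  no-port MUL/BR
c8: i10&i11 beq.BR+and.ALU  2-wide
c9: i12 sll.ALU  tail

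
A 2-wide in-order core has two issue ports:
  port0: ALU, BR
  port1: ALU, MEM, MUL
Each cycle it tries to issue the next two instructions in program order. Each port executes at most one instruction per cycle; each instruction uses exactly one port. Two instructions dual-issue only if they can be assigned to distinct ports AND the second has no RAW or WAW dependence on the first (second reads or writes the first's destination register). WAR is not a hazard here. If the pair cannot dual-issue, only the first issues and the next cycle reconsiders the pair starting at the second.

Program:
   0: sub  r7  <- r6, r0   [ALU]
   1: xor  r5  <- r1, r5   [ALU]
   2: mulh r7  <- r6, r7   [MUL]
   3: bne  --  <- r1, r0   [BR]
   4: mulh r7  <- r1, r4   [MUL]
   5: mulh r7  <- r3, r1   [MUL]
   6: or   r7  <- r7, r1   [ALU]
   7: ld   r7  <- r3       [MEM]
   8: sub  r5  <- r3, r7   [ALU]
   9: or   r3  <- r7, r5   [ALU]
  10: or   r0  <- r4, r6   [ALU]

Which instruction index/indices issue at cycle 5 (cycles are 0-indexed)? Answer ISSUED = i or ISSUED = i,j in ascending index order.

t=0 i0/i1:sub.ALU;xor.ALU ; dual
t=1 i2/i3:mulh.MUL;bne.BR ; dual
t=2 i4:mulh.MUL ; no-port MUL/MUL
t=3 i5:mulh.MUL ; RAW+WAW r7
t=4 i6:or.ALU ; WAW r7
t=5 i7:ld.MEM ; RAW r7
t=6 i8:sub.ALU ; RAW r5
t=7 i9/i10:or.ALU;or.ALU ; dual

ISSUED = 7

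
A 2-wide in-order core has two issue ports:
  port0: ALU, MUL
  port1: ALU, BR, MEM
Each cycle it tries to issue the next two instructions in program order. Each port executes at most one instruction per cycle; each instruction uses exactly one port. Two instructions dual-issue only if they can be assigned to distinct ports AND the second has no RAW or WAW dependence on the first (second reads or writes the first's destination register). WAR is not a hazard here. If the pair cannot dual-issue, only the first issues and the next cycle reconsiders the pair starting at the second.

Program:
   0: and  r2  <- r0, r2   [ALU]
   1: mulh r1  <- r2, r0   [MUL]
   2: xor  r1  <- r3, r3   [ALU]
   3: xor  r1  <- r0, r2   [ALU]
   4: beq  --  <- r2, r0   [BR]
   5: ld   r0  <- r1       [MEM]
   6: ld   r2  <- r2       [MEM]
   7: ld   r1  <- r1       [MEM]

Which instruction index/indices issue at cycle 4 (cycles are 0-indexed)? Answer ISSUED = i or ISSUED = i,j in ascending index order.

  cy0 -> i0 (and.ALU) RAW r2
  cy1 -> i1 (mulh.MUL) WAW r1
  cy2 -> i2 (xor.ALU) WAW r1
  cy3 -> i3/i4 (xor.ALU beq.BR) dual
  cy4 -> i5 (ld.MEM) no-port MEM/MEM
  cy5 -> i6 (ld.MEM) no-port MEM/MEM
  cy6 -> i7 (ld.MEM) tail

ISSUED = 5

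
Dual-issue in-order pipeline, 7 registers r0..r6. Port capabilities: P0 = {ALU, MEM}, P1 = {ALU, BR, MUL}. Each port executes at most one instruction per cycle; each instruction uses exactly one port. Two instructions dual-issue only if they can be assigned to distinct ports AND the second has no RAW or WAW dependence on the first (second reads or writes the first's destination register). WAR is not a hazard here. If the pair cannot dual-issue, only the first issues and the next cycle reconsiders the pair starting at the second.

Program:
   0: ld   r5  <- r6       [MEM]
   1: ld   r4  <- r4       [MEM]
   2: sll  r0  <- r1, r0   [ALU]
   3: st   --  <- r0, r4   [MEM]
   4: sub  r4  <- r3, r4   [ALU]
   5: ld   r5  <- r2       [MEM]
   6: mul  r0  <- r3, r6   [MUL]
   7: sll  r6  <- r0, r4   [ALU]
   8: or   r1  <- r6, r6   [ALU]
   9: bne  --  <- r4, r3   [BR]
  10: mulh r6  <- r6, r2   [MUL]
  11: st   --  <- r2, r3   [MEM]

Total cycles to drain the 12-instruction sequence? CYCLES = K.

CYCLES = 7

0. ld @i0  | no-port MEM/MEM
1. ld/sll @i1,i2  | dual
2. st/sub @i3,i4  | dual
3. ld/mul @i5,i6  | dual
4. sll @i7  | RAW r6
5. or/bne @i8,i9  | dual
6. mulh/st @i10,i11  | dual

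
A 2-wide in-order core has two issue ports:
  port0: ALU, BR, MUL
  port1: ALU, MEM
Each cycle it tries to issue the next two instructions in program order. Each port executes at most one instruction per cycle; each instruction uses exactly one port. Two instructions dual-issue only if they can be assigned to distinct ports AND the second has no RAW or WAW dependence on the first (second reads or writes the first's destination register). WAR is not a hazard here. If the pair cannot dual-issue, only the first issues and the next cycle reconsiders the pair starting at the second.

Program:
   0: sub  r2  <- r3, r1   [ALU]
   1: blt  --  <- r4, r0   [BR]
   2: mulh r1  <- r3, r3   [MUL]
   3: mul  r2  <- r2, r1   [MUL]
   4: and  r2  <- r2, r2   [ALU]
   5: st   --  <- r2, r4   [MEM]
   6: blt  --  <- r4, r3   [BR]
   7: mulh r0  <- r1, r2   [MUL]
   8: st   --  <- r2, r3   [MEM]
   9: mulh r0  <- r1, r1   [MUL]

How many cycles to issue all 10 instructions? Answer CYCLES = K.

CYCLES = 7

t=0 i0,i1:sub;blt ; dual
t=1 i2:mulh ; no-port MUL/MUL
t=2 i3:mul ; RAW+WAW r2
t=3 i4:and ; RAW r2
t=4 i5,i6:st;blt ; dual
t=5 i7,i8:mulh;st ; dual
t=6 i9:mulh ; tail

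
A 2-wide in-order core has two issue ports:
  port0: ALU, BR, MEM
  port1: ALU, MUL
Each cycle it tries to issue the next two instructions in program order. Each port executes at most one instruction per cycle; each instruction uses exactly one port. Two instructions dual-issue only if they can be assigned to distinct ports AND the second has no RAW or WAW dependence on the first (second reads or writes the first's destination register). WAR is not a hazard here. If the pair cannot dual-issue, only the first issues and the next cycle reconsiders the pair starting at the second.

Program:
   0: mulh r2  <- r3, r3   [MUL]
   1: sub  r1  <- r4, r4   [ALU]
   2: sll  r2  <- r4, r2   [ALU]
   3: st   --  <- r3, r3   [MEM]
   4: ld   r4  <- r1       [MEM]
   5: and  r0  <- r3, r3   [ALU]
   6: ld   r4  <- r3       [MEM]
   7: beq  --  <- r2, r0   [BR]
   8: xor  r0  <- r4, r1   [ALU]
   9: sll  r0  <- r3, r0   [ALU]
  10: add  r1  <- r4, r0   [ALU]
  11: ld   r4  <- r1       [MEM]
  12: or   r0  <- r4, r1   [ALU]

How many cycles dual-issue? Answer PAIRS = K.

PAIRS = 4

c0: i0+i1 mulh sub  pair
c1: i2+i3 sll st  pair
c2: i4+i5 ld and  pair
c3: i6 ld  no-port MEM/BR
c4: i7+i8 beq xor  pair
c5: i9 sll  RAW r0
c6: i10 add  RAW r1
c7: i11 ld  RAW r4
c8: i12 or  tail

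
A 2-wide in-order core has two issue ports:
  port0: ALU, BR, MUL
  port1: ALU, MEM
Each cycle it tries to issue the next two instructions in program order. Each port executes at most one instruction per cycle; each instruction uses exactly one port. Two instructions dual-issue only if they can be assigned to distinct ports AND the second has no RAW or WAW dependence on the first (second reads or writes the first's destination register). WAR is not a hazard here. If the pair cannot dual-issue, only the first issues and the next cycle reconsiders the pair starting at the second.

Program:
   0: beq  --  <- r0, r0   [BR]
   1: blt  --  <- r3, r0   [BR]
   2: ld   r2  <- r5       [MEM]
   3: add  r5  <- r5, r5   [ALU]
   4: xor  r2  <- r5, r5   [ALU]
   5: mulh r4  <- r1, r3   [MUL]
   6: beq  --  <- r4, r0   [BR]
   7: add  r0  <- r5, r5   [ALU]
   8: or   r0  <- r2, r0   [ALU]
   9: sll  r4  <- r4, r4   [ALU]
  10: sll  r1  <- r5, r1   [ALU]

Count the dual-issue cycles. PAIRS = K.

PAIRS = 4

[0] i0  beq  -- no-port BR/BR
[1] i1/i2  blt+ld  -- pair
[2] i3  add  -- RAW r5
[3] i4/i5  xor+mulh  -- pair
[4] i6/i7  beq+add  -- pair
[5] i8/i9  or+sll  -- pair
[6] i10  sll  -- tail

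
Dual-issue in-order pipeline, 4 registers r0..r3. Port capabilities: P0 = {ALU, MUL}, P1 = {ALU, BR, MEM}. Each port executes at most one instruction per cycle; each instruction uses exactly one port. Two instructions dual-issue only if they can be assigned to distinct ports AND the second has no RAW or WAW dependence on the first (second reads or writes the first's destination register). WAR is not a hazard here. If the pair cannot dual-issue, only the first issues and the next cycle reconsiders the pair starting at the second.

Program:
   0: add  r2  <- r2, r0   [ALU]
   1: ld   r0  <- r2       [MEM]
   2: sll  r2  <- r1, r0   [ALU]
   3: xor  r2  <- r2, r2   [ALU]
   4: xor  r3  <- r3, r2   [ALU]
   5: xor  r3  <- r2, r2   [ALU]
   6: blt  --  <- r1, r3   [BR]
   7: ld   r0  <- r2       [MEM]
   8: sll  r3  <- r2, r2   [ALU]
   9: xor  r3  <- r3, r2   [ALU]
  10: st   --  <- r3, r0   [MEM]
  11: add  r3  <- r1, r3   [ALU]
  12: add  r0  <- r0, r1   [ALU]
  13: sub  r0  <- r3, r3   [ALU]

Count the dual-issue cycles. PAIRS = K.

#0 head=0: add.ALU i0 RAW r2
#1 head=1: ld.MEM i1 RAW r0
#2 head=2: sll.ALU i2 RAW+WAW r2
#3 head=3: xor.ALU i3 RAW r2
#4 head=4: xor.ALU i4 WAW r3
#5 head=5: xor.ALU i5 RAW r3
#6 head=6: blt.BR i6 no-port BR/MEM
#7 head=7: ld.MEM;sll.ALU i7,i8 2-wide
#8 head=9: xor.ALU i9 RAW r3
#9 head=10: st.MEM;add.ALU i10,i11 2-wide
#10 head=12: add.ALU i12 WAW r0
#11 head=13: sub.ALU i13 tail

PAIRS = 2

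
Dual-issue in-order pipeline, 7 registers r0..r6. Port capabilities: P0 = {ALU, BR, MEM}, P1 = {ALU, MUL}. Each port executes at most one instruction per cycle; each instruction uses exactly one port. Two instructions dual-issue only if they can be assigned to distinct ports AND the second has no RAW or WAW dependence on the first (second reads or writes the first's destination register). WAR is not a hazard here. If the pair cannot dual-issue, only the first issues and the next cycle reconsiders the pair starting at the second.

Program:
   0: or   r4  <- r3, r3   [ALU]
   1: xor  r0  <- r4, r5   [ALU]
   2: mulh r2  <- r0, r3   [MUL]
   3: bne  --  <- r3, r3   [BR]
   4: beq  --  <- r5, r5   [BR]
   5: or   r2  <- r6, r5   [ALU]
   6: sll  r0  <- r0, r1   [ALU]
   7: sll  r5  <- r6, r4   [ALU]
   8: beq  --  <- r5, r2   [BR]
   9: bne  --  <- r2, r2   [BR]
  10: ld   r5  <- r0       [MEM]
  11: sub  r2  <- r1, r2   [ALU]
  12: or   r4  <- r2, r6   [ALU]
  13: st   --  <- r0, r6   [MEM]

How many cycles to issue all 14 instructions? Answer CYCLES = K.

c0: i0 or.ALU  RAW r4
c1: i1 xor.ALU  RAW r0
c2: i2/i3 mulh.MUL/bne.BR  2-wide
c3: i4/i5 beq.BR/or.ALU  2-wide
c4: i6/i7 sll.ALU/sll.ALU  2-wide
c5: i8 beq.BR  no-port BR/BR
c6: i9 bne.BR  no-port BR/MEM
c7: i10/i11 ld.MEM/sub.ALU  2-wide
c8: i12/i13 or.ALU/st.MEM  2-wide

CYCLES = 9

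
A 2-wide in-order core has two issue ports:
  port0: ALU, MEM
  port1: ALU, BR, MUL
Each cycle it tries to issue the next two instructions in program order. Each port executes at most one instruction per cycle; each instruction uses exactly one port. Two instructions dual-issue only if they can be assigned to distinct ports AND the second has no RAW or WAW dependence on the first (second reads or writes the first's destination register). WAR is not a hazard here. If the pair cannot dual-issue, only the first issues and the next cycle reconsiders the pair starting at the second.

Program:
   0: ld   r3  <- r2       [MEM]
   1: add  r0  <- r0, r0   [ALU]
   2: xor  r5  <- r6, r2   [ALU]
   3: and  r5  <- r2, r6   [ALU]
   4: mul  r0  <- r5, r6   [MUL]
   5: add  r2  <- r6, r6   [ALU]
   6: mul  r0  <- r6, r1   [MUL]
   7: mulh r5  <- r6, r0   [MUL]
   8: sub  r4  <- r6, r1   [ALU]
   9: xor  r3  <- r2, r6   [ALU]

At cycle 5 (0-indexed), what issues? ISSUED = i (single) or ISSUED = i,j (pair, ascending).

ISSUED = 7,8

[0] i0,i1  ld.MEM+add.ALU  -- pair
[1] i2  xor.ALU  -- WAW r5
[2] i3  and.ALU  -- RAW r5
[3] i4,i5  mul.MUL+add.ALU  -- pair
[4] i6  mul.MUL  -- no-port MUL/MUL
[5] i7,i8  mulh.MUL+sub.ALU  -- pair
[6] i9  xor.ALU  -- tail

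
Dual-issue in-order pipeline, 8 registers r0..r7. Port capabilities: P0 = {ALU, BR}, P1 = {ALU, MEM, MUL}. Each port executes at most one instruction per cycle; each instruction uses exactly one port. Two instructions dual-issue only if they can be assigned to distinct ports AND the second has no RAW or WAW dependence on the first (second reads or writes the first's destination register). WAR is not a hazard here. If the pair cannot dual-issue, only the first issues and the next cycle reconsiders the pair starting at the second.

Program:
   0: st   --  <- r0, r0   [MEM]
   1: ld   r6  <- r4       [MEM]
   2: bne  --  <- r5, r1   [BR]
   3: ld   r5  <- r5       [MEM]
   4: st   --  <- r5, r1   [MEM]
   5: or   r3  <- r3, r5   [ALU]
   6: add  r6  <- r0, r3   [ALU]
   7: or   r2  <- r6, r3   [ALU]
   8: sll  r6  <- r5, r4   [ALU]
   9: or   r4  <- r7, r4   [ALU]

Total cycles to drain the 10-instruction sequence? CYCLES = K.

CYCLES = 7

t=0 i0:st.MEM ; no-port MEM/MEM
t=1 i1,i2:ld.MEM+bne.BR ; 2-wide
t=2 i3:ld.MEM ; no-port MEM/MEM
t=3 i4,i5:st.MEM+or.ALU ; 2-wide
t=4 i6:add.ALU ; RAW r6
t=5 i7,i8:or.ALU+sll.ALU ; 2-wide
t=6 i9:or.ALU ; tail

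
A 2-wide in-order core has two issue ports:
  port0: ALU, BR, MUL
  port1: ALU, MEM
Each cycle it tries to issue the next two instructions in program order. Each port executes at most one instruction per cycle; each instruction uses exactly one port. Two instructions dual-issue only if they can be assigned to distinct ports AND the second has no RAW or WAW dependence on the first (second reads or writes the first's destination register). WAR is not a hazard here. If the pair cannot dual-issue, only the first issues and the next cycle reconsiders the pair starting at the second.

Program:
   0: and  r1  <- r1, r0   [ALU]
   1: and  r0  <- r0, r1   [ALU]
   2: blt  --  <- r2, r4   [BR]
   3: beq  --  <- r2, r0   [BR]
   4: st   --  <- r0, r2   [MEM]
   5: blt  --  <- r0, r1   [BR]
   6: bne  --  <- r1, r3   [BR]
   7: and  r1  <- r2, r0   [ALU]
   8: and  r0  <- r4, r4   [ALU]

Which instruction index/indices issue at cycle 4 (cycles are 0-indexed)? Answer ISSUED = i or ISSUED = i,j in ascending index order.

0. and.ALU @i0  | RAW r1
1. and.ALU+blt.BR @i1/i2  | 2-wide
2. beq.BR+st.MEM @i3/i4  | 2-wide
3. blt.BR @i5  | no-port BR/BR
4. bne.BR+and.ALU @i6/i7  | 2-wide
5. and.ALU @i8  | tail

ISSUED = 6,7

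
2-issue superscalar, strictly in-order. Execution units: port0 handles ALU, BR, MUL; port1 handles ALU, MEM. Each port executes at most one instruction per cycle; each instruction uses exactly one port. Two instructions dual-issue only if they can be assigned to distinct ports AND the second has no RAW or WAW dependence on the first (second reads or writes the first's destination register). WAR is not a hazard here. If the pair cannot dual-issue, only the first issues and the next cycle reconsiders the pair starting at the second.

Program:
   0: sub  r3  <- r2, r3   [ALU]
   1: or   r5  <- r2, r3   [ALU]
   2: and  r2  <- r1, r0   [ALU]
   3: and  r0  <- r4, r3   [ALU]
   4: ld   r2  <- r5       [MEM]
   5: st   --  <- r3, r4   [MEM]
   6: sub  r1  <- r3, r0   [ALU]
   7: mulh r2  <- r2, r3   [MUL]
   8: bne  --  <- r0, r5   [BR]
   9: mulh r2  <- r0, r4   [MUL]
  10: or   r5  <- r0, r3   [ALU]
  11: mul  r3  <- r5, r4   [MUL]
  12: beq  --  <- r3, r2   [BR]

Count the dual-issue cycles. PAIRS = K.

0. sub.ALU @i0  | RAW r3
1. or.ALU;and.ALU @i1+i2  | dual
2. and.ALU;ld.MEM @i3+i4  | dual
3. st.MEM;sub.ALU @i5+i6  | dual
4. mulh.MUL @i7  | no-port MUL/BR
5. bne.BR @i8  | no-port BR/MUL
6. mulh.MUL;or.ALU @i9+i10  | dual
7. mul.MUL @i11  | no-port MUL/BR
8. beq.BR @i12  | tail

PAIRS = 4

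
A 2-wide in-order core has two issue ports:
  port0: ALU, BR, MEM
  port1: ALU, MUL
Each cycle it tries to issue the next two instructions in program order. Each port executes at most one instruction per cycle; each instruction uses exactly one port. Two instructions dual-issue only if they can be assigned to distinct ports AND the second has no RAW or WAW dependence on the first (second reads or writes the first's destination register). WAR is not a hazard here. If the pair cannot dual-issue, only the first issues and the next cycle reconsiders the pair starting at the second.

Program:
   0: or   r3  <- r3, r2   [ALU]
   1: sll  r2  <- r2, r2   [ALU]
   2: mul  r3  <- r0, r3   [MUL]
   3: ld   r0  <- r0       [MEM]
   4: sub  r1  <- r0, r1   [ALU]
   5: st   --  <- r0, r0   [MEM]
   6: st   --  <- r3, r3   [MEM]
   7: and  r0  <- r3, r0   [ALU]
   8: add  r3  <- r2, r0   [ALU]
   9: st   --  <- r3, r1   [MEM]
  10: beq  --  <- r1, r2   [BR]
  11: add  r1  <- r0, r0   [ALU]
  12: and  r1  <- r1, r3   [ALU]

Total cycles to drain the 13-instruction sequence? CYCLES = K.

CYCLES = 8

t=0 i0&i1:or.ALU;sll.ALU ; 2-wide
t=1 i2&i3:mul.MUL;ld.MEM ; 2-wide
t=2 i4&i5:sub.ALU;st.MEM ; 2-wide
t=3 i6&i7:st.MEM;and.ALU ; 2-wide
t=4 i8:add.ALU ; RAW r3
t=5 i9:st.MEM ; no-port MEM/BR
t=6 i10&i11:beq.BR;add.ALU ; 2-wide
t=7 i12:and.ALU ; tail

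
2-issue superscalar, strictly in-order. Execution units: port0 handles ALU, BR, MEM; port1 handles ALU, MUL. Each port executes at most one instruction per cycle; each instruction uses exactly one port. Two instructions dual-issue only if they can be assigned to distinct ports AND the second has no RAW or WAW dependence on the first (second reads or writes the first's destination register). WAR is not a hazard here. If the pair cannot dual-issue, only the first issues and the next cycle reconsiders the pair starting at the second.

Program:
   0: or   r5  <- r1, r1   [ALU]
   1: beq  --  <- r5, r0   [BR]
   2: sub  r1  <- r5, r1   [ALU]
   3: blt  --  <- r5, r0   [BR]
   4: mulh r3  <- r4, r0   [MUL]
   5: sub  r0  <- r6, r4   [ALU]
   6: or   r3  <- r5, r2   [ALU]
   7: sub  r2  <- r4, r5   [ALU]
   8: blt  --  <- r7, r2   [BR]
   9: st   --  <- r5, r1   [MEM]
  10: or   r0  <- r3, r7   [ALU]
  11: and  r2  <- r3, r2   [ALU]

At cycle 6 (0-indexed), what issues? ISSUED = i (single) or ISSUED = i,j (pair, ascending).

t=0 i0:or ; RAW r5
t=1 i1/i2:beq/sub ; dual
t=2 i3/i4:blt/mulh ; dual
t=3 i5/i6:sub/or ; dual
t=4 i7:sub ; RAW r2
t=5 i8:blt ; no-port BR/MEM
t=6 i9/i10:st/or ; dual
t=7 i11:and ; tail

ISSUED = 9,10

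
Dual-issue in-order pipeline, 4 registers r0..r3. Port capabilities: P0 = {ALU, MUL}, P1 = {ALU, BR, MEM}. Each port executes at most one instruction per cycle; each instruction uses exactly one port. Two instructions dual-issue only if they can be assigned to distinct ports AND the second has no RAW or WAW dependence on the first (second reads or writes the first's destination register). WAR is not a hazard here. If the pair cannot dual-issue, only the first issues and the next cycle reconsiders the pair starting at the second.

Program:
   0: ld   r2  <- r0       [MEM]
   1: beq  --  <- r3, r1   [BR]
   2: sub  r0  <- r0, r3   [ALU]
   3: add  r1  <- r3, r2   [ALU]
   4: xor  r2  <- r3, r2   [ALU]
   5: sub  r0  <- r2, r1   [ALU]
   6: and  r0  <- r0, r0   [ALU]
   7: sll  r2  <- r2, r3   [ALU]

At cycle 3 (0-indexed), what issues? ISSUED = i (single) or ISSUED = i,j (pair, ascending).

ISSUED = 5

c0: i0 ld.MEM  no-port MEM/BR
c1: i1/i2 beq.BR;sub.ALU  pair
c2: i3/i4 add.ALU;xor.ALU  pair
c3: i5 sub.ALU  RAW+WAW r0
c4: i6/i7 and.ALU;sll.ALU  pair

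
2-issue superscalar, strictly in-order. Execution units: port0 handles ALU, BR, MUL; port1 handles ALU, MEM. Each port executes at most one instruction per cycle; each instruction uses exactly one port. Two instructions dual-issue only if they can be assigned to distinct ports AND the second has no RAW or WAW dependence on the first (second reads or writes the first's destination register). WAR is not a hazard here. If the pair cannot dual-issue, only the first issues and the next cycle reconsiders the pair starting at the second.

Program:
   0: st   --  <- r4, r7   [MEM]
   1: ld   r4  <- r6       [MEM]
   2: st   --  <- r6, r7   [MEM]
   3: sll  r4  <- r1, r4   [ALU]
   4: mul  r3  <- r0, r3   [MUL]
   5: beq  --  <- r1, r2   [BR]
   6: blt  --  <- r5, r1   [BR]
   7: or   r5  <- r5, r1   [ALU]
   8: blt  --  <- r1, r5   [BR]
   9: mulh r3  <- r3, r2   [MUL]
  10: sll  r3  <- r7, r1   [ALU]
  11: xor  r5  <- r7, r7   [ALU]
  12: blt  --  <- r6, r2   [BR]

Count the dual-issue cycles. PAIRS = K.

[0] i0  st  -- no-port MEM/MEM
[1] i1  ld  -- no-port MEM/MEM
[2] i2&i3  st sll  -- 2-wide
[3] i4  mul  -- no-port MUL/BR
[4] i5  beq  -- no-port BR/BR
[5] i6&i7  blt or  -- 2-wide
[6] i8  blt  -- no-port BR/MUL
[7] i9  mulh  -- WAW r3
[8] i10&i11  sll xor  -- 2-wide
[9] i12  blt  -- tail

PAIRS = 3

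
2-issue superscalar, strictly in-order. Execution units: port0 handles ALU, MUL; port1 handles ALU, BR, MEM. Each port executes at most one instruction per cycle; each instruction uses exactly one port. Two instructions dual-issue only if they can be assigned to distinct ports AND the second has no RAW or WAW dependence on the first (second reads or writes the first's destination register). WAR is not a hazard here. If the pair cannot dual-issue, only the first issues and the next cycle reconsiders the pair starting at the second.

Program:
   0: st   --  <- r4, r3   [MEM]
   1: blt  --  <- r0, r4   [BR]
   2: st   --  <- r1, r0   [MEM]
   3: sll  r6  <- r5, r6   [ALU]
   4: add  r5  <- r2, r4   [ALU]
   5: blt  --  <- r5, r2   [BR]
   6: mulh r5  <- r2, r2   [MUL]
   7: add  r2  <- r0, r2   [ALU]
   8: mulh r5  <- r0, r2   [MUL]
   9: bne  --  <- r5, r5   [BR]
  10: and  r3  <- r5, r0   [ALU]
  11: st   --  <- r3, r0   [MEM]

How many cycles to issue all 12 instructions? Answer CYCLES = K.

CYCLES = 9

c0: i0 st.MEM  no-port MEM/BR
c1: i1 blt.BR  no-port BR/MEM
c2: i2/i3 st.MEM sll.ALU  pair
c3: i4 add.ALU  RAW r5
c4: i5/i6 blt.BR mulh.MUL  pair
c5: i7 add.ALU  RAW r2
c6: i8 mulh.MUL  RAW r5
c7: i9/i10 bne.BR and.ALU  pair
c8: i11 st.MEM  tail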